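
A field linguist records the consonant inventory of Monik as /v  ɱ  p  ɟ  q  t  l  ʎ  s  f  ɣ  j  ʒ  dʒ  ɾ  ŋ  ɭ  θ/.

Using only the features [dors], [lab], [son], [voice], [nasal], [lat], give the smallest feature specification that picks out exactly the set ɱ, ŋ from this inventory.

[+nasal]

The target set is precisely the extension of [+nasal] in this inventory.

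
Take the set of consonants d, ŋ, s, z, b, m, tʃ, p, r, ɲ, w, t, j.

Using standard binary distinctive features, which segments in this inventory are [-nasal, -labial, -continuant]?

d, tʃ, t

First, the [-nasal] segments are /d, s, z, b, tʃ, p, r, w, t, j/.
Within that set, [-labial] gives /d, s, z, tʃ, r, t, j/.
Of those, [-continuant] leaves /d, tʃ, t/.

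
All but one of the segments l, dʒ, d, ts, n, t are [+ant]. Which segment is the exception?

/dʒ/ is the voiced postalveolar affricate, which is [−anterior]; the rest — /t, ts, n, d, l/ — are [+anterior].

dʒ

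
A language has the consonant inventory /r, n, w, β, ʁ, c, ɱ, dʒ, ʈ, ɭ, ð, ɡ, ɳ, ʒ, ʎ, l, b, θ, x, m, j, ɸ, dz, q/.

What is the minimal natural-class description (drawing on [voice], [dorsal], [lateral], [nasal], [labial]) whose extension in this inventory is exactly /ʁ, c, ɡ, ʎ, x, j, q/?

The class [−labial], [+dorsal] has exactly /ʁ, c, ɡ, ʎ, x, j, q/ as its extension in this inventory. No smaller conjunction from the listed features achieves this: [+dorsal] alone would also admit /w/; [−labial] alone would also admit /r, n, dʒ, ʈ, …/; and checking the remaining single features turns up none with this extension.

[−labial, +dorsal]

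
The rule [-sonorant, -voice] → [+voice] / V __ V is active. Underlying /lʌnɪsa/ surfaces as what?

Only /s/ occurs between two vowels (/ɪ/ __ /a/) and matches the structural description. It is a voiceless alveolar fricative, so [-sonorant, -voice] holds; changing it to [+voice] with all other features held fixed yields /z/ (voiced alveolar fricative). No other segment meets both the structural description and the environment, so the output is [lʌnɪza].

[lʌnɪza]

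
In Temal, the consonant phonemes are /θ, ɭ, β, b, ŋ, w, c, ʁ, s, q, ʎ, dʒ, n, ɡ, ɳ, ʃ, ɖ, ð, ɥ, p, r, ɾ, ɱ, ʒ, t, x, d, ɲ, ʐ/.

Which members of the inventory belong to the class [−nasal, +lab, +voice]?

Eliminate segments failing any feature: /θ, ɭ, c, ʁ, s, q, ʎ, dʒ, ɡ, ʃ, ɖ, ð, r, ɾ, ʒ, t, x, d, ʐ/ are [−labial]; /ŋ, n, ɳ, ɱ, ɲ/ are [+nasal]; /p/ is [−voice]. The remaining /β, b, w, ɥ/ satisfy [−nasal], [+labial], [+voice].

β, b, w, ɥ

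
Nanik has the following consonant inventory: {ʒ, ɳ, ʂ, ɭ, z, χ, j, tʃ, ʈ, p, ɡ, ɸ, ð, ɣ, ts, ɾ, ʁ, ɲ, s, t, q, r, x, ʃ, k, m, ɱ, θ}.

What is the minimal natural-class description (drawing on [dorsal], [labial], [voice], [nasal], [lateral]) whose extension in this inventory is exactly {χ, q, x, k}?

Every target segment is [−voice], [+dorsal]; each remaining inventory member fails at least one of these. Each conjunct is needed — [+dorsal] alone would also admit /j, ɡ, ɣ, ʁ, …/; [−voice] alone would also admit /ʂ, tʃ, ʈ, p, …/ — and no other single listed feature has exactly this extension, so two is the minimum.

[−voice, +dorsal]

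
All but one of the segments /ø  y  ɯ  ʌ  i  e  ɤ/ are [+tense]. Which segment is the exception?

ʌ

Every segment except /ʌ/ is [+tense]. /ʌ/ (mid back unrounded lax vowel) is [-tense], so it is the exception.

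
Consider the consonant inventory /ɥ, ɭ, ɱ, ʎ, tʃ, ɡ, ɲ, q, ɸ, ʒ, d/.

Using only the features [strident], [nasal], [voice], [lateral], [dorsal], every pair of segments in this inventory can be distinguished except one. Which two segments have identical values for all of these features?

ɥ, ɡ

On the given features, /ɥ/ and /ɡ/ have an identical profile: [-strident], [-nasal], [+voice], [-lateral], [+dorsal]. No other two segments in the inventory coincide on all 5 features. (They do differ in [sonorant], [continuant], [labial], [round] and [back], which are not among the given features.)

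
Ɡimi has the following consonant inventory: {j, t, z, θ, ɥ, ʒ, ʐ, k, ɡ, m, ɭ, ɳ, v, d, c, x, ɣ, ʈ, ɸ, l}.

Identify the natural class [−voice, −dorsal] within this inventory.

t, θ, ʈ, ɸ

Checking each segment against [−voice], [−dorsal]: /t/ (voiceless alveolar stop), /θ/ (voiceless dental fricative), /ʈ/ (voiceless retroflex stop), /ɸ/ (voiceless bilabial fricative) satisfy every feature; every other segment in the inventory fails at least one.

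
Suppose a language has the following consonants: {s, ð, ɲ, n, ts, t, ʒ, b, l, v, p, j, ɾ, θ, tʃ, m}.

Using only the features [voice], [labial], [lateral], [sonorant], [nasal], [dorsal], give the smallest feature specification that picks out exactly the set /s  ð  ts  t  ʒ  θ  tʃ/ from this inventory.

/s, ð, ts, t, ʒ, θ, tʃ/ are all [−sonorant], [−labial], and no other segment in the inventory matches both values. Dropping any one of them over-generates: [−labial] alone would also admit /ɲ, n, l, j, …/; [−sonorant] alone would also admit /b, v, p/. No other single listed feature picks out exactly this set either, so fewer than two features will not do.

[−sonorant, −labial]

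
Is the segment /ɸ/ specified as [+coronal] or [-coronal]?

As the voiceless bilabial fricative, /ɸ/ is [-coronal].

[-coronal]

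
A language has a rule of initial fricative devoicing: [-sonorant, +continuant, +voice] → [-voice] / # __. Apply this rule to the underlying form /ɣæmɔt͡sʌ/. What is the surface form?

[xæmɔt͡sʌ]

/ɣ/ satisfies [-sonorant, +continuant, +voice] and sits in # __. The [-voice] counterpart of the voiced velar fricative is /x/. Other segments in /ɣæmɔt͡sʌ/ either fail the structural description or are not in the environment, so the surface form is [xæmɔt͡sʌ].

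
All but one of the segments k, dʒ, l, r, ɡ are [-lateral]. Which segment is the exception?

Every segment except /l/ is [-lateral]. /l/ (alveolar lateral approximant) is [+lateral], so it is the exception.

l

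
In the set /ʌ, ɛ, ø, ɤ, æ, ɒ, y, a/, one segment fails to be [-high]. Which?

/ɛ, ɤ, æ, ʌ, ø, a, ɒ/ are all [-high]; /y/ (high front rounded tense vowel) is [+high].

y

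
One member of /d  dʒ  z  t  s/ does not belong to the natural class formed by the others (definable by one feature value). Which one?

[anterior] (equivalently [distributed]) groups all but one: /z, d, s, t/ share [+anterior] while /dʒ/ (voiced postalveolar affricate) alone is [−anterior]. Removing any other segment would not leave a single-feature class that excludes it.

dʒ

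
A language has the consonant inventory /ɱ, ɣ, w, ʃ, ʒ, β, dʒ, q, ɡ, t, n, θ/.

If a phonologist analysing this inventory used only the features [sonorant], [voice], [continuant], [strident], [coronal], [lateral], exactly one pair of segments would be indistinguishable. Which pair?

ɣ, β

/ɣ/ (voiced velar fricative) and /β/ (voiced bilabial fricative) are both [−sonorant], [+voice], [+continuant], [−strident], [−coronal], [−lateral], so none of the listed features separates them. (They do differ in [labial] and [dorsal], which are not among the given features.) Every other pair in the inventory differs on at least one listed feature.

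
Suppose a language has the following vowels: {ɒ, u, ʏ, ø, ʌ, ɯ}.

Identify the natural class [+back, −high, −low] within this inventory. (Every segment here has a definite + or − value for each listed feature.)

ʌ

Eliminate segments failing any feature: /ɒ/ is [+low]; /u, ɯ/ are [+high]; /ʏ, ø/ are [−back]. The remaining /ʌ/ satisfy [+back], [−high], [−low].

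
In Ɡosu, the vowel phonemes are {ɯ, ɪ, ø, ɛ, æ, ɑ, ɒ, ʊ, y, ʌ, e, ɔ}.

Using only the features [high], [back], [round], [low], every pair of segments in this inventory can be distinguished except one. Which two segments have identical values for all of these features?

ɛ, e

/ɛ/ (mid front unrounded lax vowel) and /e/ (mid front unrounded tense vowel) are both [-high], [-back], [-round], [-low], so none of the listed features separates them. (They do differ in [tense], which is not among the given features.) Every other pair in the inventory differs on at least one listed feature.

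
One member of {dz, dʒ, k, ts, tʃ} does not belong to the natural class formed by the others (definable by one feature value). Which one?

k

The remaining segments after removing /k/ share [+delayed release]; /k/ (voiceless velar stop) is [−delayed release]. For every other candidate removal, the leftover set fails to share any single feature value that the removed segment lacks.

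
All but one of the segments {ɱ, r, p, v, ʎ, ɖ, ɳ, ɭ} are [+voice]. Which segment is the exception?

Every segment except /p/ is [+voice]. /p/ (voiceless bilabial stop) is [−voice], so it is the exception.

p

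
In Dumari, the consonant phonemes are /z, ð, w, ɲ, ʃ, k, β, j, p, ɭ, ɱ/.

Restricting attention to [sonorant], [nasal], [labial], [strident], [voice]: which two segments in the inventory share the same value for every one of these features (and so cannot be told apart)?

j, ɭ

On the given features, /j/ and /ɭ/ have an identical profile: [+sonorant], [−nasal], [−labial], [−strident], [+voice]. No other two segments in the inventory coincide on all 5 features. (They do differ in [lateral] and [dorsal], which are not among the given features.)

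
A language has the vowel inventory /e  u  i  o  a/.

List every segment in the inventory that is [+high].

The feature [high] marks segments produced with the tongue body raised. In this inventory /u, i/ have that property, so they are [+high]; /e, o, a/ are [-high].

u, i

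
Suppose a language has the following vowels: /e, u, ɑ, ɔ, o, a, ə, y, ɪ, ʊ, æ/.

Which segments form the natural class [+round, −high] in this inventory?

ɔ, o

Checking each segment against [+round], [−high]: /ɔ/ (mid back rounded lax vowel), /o/ (mid back rounded tense vowel) satisfy every feature; every other segment in the inventory fails at least one.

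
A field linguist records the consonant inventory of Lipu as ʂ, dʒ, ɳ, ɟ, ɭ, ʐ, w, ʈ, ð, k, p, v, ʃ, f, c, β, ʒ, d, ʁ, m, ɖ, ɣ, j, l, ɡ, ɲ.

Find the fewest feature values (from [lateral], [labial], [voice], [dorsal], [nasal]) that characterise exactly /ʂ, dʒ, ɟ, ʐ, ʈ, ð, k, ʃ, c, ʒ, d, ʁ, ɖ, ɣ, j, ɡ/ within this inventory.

[−nasal, −lateral, −labial]

Every target segment is [−nasal], [−lateral], [−labial]; each remaining inventory member fails at least one of these. Each conjunct is needed — [−lateral, −labial] alone would also admit /ɳ, ɲ/; [−nasal, −labial] alone would also admit /ɭ, l/; [−nasal, −lateral] alone would also admit /w, p, v, f, …/ — and no other combination of two listed features has exactly this extension, so three is the minimum.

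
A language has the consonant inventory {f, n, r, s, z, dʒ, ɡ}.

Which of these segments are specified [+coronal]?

n, r, s, z, dʒ

The feature [coronal] marks segments articulated with the tongue front (tip or blade). In this inventory /n, r, s, z, dʒ/ have that property, so they are [+coronal]; /f, ɡ/ are [−coronal].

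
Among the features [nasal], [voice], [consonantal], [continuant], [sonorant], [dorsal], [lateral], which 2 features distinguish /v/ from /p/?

[voice], [continuant]

The two segments share [-nasal], [+consonantal], [-sonorant], [-dorsal], [-lateral]. The only features from the list on which they differ: /v/ is [+voice] while /p/ is [-voice]; /v/ is [+continuant] while /p/ is [-continuant].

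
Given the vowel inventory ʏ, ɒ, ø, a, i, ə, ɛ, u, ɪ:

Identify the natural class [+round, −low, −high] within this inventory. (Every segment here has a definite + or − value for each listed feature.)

First, the [+round] segments are /ʏ, ɒ, ø, u/.
Among these, [−low] gives /ʏ, ø, u/.
Within that set, [−high] leaves /ø/.

ø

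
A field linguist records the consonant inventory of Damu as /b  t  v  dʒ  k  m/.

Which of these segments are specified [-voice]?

t, k

The [-voice] segments here are /t, k/; the remaining /b, v, dʒ, m/ are [+voice].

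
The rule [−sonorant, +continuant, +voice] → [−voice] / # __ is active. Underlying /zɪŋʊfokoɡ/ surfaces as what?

The only segment in the rule's environment that also matches [−sonorant, +continuant, +voice] is /z/. Applying [−voice] turns the voiced alveolar fricative into /s/ (voiceless alveolar fricative), giving [sɪŋʊfokoɡ].

[sɪŋʊfokoɡ]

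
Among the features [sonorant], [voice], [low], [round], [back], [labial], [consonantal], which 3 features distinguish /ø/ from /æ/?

[labial], [round], [low]

The two segments share [+sonorant], [+voice], [-back], [-consonantal]. The only features from the list on which they differ: /ø/ is [+labial] while /æ/ is [-labial]; /ø/ is [+round] while /æ/ is [-round]; /ø/ is [-low] while /æ/ is [+low].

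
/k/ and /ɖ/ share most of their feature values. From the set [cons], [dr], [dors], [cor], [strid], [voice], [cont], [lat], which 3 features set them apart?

/k/ is the voiceless velar stop and /ɖ/ is the voiced retroflex stop. Both are [+consonantal], [−delayed release], [−strident], [−continuant], [−lateral]. /k/ is [−voice] while /ɖ/ is [+voice]; /k/ is [−coronal] while /ɖ/ is [+coronal]; /k/ is [+dorsal] while /ɖ/ is [−dorsal], so the distinguishing features are [voice], [coronal], [dorsal].

[voice], [coronal], [dorsal]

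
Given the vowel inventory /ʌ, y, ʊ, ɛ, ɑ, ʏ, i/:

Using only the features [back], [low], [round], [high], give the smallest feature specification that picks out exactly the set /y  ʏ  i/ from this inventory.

[+high, −back]

The class [+high], [−back] has exactly /y, ʏ, i/ as its extension in this inventory. No smaller conjunction from the listed features achieves this: [−back] alone would also admit /ɛ/; [+high] alone would also admit /ʊ/; and checking the remaining single features turns up none with this extension.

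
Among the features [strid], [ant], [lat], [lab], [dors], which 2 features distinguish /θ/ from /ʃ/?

[strident], [anterior]

/θ/ (voiceless dental fricative) and /ʃ/ (voiceless postalveolar fricative) agree on [−lateral], [−labial], [−dorsal]. They differ on [strident] (/θ/ [−], /ʃ/ [+]), [anterior] (/θ/ [+], /ʃ/ [−]).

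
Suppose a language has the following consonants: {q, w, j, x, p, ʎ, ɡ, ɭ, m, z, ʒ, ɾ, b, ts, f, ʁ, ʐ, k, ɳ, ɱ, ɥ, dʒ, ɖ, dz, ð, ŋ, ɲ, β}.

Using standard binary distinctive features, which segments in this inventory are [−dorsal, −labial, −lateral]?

First, the [−dorsal] segments are /p, ɭ, m, z, ʒ, ɾ, b, ts, f, ʐ, ɳ, ɱ, dʒ, ɖ, dz, ð, β/.
Within that set, [−labial] gives /ɭ, z, ʒ, ɾ, ts, ʐ, ɳ, dʒ, ɖ, dz, ð/.
Then [−lateral] leaves /z, ʒ, ɾ, ts, ʐ, ɳ, dʒ, ɖ, dz, ð/.

z, ʒ, ɾ, ts, ʐ, ɳ, dʒ, ɖ, dz, ð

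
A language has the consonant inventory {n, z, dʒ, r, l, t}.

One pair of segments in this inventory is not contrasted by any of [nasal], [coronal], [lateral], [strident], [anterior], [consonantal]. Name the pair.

r, t

Both /r/ and /t/ are [−nasal], [+coronal], [−lateral], [−strident], [+anterior], [+consonantal]. Since the list omits [sonorant], [voice] and [continuant] — which do distinguish the alveolar trill from the voiceless alveolar stop — this pair collapses; all other pairs remain distinct.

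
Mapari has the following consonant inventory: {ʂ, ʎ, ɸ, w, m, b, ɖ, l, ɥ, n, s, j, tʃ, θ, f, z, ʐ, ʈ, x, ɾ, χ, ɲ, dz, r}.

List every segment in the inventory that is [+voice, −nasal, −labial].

The [+voice] segments are /ʎ, w, m, b, ɖ, l, ɥ, n, j, z, ʐ, ɾ, ɲ, dz, r/.
Then [−nasal] gives /ʎ, w, b, ɖ, l, ɥ, j, z, ʐ, ɾ, dz, r/.
Among these, [−labial] leaves /ʎ, ɖ, l, j, z, ʐ, ɾ, dz, r/.

ʎ, ɖ, l, j, z, ʐ, ɾ, dz, r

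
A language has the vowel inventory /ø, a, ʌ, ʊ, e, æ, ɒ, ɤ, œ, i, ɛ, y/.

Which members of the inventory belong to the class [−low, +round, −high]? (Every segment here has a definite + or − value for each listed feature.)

Checking each segment against [−low], [+round], [−high]: /ø/ (mid front rounded tense vowel), /œ/ (mid front rounded lax vowel) satisfy every feature; every other segment in the inventory fails at least one.

ø, œ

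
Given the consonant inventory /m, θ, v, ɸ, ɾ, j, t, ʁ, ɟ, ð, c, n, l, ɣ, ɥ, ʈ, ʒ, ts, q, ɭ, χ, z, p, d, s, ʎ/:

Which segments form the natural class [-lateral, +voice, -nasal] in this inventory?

v, ɾ, j, ʁ, ɟ, ð, ɣ, ɥ, ʒ, z, d

Among the inventory, the [-lateral] segments are /m, θ, v, ɸ, ɾ, j, t, ʁ, ɟ, ð, c, n, ɣ, ɥ, ʈ, ʒ, ts, q, χ, z, p, d, s/.
Within that set, [+voice] gives /m, v, ɾ, j, ʁ, ɟ, ð, n, ɣ, ɥ, ʒ, z, d/.
Intersecting with [-nasal] leaves /v, ɾ, j, ʁ, ɟ, ð, ɣ, ɥ, ʒ, z, d/.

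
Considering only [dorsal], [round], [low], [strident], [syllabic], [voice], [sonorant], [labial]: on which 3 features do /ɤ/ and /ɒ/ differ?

/ɤ/ (mid back unrounded tense vowel) and /ɒ/ (low back rounded vowel) agree on [+dorsal], [-strident], [+syllabic], [+voice], [+sonorant]. They differ on [labial] (/ɤ/ [-], /ɒ/ [+]), [round] (/ɤ/ [-], /ɒ/ [+]), [low] (/ɤ/ [-], /ɒ/ [+]).

[labial], [round], [low]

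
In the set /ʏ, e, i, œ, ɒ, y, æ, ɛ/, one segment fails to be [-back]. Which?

/y, æ, ɛ, i, œ, e, ʏ/ are all [-back]; /ɒ/ (low back rounded vowel) is [+back].

ɒ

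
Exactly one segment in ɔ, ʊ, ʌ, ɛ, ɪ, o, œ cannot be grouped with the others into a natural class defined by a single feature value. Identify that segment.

o

/ɪ, œ, ʌ, ɔ, ɛ, ʊ/ are all [−tense], but /o/ (mid back rounded tense vowel) is [+tense]. No other single segment can be removed to leave a set sharing one feature value that the removed segment lacks, so /o/ is the odd one out.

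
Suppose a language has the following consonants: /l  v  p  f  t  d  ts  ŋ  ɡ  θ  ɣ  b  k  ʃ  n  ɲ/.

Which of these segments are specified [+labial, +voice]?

Checking each segment against [+labial], [+voice]: /v/ (voiced labiodental fricative), /b/ (voiced bilabial stop) satisfy every feature; every other segment in the inventory fails at least one.

v, b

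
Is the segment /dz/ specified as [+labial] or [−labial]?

[−labial]

/dz/ is the voiced alveolar affricate, hence [−labial].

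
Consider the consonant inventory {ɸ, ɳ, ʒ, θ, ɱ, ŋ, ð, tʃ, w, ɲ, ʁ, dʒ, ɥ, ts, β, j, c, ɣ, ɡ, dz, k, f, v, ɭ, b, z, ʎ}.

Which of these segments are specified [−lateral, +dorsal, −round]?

Checking each segment against [−lateral], [+dorsal], [−round]: /ŋ/ (velar nasal), /ɲ/ (palatal nasal), /ʁ/ (voiced uvular fricative), /j/ (palatal glide), /c/ (voiceless palatal stop), /ɣ/ (voiced velar fricative), among others, satisfy every feature; every other segment in the inventory fails at least one.

ŋ, ɲ, ʁ, j, c, ɣ, ɡ, k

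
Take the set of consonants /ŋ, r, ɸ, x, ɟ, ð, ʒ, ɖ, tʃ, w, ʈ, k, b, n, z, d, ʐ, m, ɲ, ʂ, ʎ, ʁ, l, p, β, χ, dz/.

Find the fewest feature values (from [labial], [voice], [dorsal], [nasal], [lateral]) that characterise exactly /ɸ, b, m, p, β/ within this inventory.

Every target segment is [+labial], [−dorsal]; each remaining inventory member fails at least one of these. Each conjunct is needed — [−dorsal] alone would also admit /r, ð, ʒ, ɖ, …/; [+labial] alone would also admit /w/ — and no other single listed feature has exactly this extension, so two is the minimum.

[+labial, −dorsal]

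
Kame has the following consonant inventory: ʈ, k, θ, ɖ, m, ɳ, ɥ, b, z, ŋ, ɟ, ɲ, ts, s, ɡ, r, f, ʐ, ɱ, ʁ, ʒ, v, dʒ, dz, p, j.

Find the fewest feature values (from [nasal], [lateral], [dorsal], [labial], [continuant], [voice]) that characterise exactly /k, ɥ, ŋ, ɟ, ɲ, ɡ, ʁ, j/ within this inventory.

[+dorsal]

The target set is precisely the extension of [+dorsal] in this inventory.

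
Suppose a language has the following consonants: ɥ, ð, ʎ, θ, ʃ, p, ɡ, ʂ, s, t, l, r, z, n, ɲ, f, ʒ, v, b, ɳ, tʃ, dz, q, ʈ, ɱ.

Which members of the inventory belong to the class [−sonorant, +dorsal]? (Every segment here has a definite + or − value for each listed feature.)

ɡ, q

Eliminate segments failing any feature: /ɥ, ʎ, l, r, n, ɲ, ɳ, ɱ/ are [+sonorant]; /ð, θ, ʃ, p, ʂ, s, t, z, f, ʒ, v, b, tʃ, dz, ʈ/ are [−dorsal]. The remaining /ɡ, q/ satisfy [−sonorant], [+dorsal].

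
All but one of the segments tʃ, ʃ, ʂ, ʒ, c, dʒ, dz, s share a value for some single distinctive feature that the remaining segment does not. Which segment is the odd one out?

/dʒ, s, dz, ʒ, ʃ, tʃ, ʂ/ are all [+strident], but /c/ (voiceless palatal stop) is [−strident]. No other single segment can be removed to leave a set sharing one feature value that the removed segment lacks, so /c/ is the odd one out.

c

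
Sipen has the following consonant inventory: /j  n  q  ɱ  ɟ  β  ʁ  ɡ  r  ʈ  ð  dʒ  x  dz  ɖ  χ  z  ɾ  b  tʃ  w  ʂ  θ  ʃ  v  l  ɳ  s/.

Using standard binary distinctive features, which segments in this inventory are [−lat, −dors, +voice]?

The [−lateral] segments are /j, n, q, ɱ, ɟ, β, ʁ, ɡ, r, ʈ, ð, dʒ, x, dz, ɖ, χ, z, ɾ, b, tʃ, w, ʂ, θ, ʃ, v, ɳ, s/.
Within that set, [−dorsal] gives /n, ɱ, β, r, ʈ, ð, dʒ, dz, ɖ, z, ɾ, b, tʃ, ʂ, θ, ʃ, v, ɳ, s/.
Then [+voice] leaves /n, ɱ, β, r, ð, dʒ, dz, ɖ, z, ɾ, b, v, ɳ/.

n, ɱ, β, r, ð, dʒ, dz, ɖ, z, ɾ, b, v, ɳ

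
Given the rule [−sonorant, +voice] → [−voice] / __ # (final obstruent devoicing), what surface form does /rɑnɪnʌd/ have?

The only segment in the rule's environment that also matches [−sonorant, +voice] is /d/. Applying [−voice] turns the voiced alveolar stop into /t/ (voiceless alveolar stop), giving [rɑnɪnʌt].

[rɑnɪnʌt]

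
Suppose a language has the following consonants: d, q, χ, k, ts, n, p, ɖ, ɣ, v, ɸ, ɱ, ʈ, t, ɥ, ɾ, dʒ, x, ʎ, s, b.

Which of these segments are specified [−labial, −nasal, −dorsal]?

d, ts, ɖ, ʈ, t, ɾ, dʒ, s

Eliminate segments failing any feature: /q, χ, k, ɣ, x, ʎ/ are [+dorsal]; /n/ is [+nasal]; /p, v, ɸ, ɱ, ɥ, b/ are [+labial]. The remaining /d, ts, ɖ, ʈ, t, ɾ, dʒ, s/ satisfy [−labial], [−nasal], [−dorsal].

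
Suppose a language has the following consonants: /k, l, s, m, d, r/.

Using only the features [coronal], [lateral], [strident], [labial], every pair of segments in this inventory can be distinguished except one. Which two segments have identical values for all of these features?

d, r

On the given features, /d/ and /r/ have an identical profile: [+coronal], [-lateral], [-strident], [-labial]. No other two segments in the inventory coincide on all 4 features. (They do differ in [sonorant] and [continuant], which are not among the given features.)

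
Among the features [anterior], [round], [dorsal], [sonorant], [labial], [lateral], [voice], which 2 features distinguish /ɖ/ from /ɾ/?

/ɖ/ (voiced retroflex stop) and /ɾ/ (alveolar tap) agree on [−round], [−dorsal], [−labial], [−lateral], [+voice]. They differ on [sonorant] (/ɖ/ [−], /ɾ/ [+]), [anterior] (/ɖ/ [−], /ɾ/ [+]).

[sonorant], [anterior]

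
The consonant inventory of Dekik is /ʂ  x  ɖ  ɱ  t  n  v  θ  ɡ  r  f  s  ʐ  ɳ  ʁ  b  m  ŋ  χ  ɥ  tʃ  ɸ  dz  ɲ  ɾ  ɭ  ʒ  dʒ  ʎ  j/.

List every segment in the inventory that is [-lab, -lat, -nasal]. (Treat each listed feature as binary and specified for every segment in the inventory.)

ʂ, x, ɖ, t, θ, ɡ, r, s, ʐ, ʁ, χ, tʃ, dz, ɾ, ʒ, dʒ, j

Among the inventory, the [-labial] segments are /ʂ, x, ɖ, t, n, θ, ɡ, r, s, ʐ, ɳ, ʁ, ŋ, χ, tʃ, dz, ɲ, ɾ, ɭ, ʒ, dʒ, ʎ, j/.
Of those, [-lateral] gives /ʂ, x, ɖ, t, n, θ, ɡ, r, s, ʐ, ɳ, ʁ, ŋ, χ, tʃ, dz, ɲ, ɾ, ʒ, dʒ, j/.
Among these, [-nasal] leaves /ʂ, x, ɖ, t, θ, ɡ, r, s, ʐ, ʁ, χ, tʃ, dz, ɾ, ʒ, dʒ, j/.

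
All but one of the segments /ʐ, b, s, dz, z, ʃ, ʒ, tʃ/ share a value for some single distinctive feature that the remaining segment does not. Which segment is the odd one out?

b

The remaining segments after removing /b/ share [+strident]; /b/ (voiced bilabial stop) is [−strident]. For every other candidate removal, the leftover set fails to share any single feature value that the removed segment lacks.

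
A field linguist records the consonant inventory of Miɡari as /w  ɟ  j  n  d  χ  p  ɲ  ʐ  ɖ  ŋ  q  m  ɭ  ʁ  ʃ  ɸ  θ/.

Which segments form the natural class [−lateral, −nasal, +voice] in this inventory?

w, ɟ, j, d, ʐ, ɖ, ʁ

Checking each segment against [−lateral], [−nasal], [+voice]: /w/ (labial-velar glide), /ɟ/ (voiced palatal stop), /j/ (palatal glide), /d/ (voiced alveolar stop), /ʐ/ (voiced retroflex fricative), /ɖ/ (voiced retroflex stop), among others, satisfy every feature; every other segment in the inventory fails at least one.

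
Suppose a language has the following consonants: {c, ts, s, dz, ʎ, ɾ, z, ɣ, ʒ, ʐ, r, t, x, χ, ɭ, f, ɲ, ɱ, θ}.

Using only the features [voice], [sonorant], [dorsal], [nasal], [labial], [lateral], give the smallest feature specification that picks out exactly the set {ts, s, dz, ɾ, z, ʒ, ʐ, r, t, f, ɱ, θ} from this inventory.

Every target segment is [−lateral], [−dorsal]; each remaining inventory member fails at least one of these. Each conjunct is needed — [−dorsal] alone would also admit /ɭ/; [−lateral] alone would also admit /c, ɣ, x, χ, …/ — and no other single listed feature has exactly this extension, so two is the minimum.

[−lateral, −dorsal]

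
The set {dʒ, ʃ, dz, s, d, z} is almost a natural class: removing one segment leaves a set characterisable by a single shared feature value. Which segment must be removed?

d

The remaining segments after removing /d/ share [+strident]; /d/ (voiced alveolar stop) is [-strident]. For every other candidate removal, the leftover set fails to share any single feature value that the removed segment lacks.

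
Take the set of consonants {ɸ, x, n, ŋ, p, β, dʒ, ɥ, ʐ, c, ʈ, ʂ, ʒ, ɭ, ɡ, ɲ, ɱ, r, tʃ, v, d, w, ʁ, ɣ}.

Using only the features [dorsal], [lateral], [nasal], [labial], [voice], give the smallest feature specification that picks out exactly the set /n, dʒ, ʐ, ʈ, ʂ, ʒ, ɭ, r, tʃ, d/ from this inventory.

Every target segment is [−labial], [−dorsal]; each remaining inventory member fails at least one of these. Each conjunct is needed — [−dorsal] alone would also admit /ɸ, p, β, ɱ, …/; [−labial] alone would also admit /x, ŋ, c, ɡ, …/ — and no other single listed feature has exactly this extension, so two is the minimum.

[−labial, −dorsal]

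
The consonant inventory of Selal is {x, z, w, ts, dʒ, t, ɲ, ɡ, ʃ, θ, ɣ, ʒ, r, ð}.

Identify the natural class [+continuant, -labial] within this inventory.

Eliminate segments failing any feature: /w/ is [+labial]; /ts, dʒ, t, ɲ, ɡ/ are [-continuant]. The remaining /x, z, ʃ, θ, ɣ, ʒ, r, ð/ satisfy [+continuant], [-labial].

x, z, ʃ, θ, ɣ, ʒ, r, ð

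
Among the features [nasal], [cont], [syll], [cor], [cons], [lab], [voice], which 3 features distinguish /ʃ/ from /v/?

/ʃ/ (voiceless postalveolar fricative) and /v/ (voiced labiodental fricative) agree on [−nasal], [+continuant], [−syllabic], [+consonantal]. They differ on [voice] (/ʃ/ [−], /v/ [+]), [labial] (/ʃ/ [−], /v/ [+]), [coronal] (/ʃ/ [+], /v/ [−]).

[voice], [labial], [coronal]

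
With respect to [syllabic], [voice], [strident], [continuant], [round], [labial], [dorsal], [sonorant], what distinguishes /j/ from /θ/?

[sonorant], [voice], [dorsal]

/j/ (palatal glide) and /θ/ (voiceless dental fricative) agree on [-syllabic], [-strident], [+continuant], [-round], [-labial]. They differ on [sonorant] (/j/ [+], /θ/ [-]), [voice] (/j/ [+], /θ/ [-]), [dorsal] (/j/ [+], /θ/ [-]).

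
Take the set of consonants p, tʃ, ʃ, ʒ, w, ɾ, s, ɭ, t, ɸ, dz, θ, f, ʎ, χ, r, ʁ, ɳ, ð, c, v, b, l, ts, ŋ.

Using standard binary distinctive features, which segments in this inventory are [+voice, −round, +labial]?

v, b

Checking each segment against [+voice], [−round], [+labial]: /v/ (voiced labiodental fricative), /b/ (voiced bilabial stop) satisfy every feature; every other segment in the inventory fails at least one.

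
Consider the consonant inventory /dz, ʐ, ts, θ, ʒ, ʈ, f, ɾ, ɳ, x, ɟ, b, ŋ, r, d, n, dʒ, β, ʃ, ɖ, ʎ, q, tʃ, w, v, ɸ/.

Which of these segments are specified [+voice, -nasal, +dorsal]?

ɟ, ʎ, w

Eliminate segments failing any feature: /dz, ʐ, ʒ, ɾ, b, r, d, dʒ, β, ɖ, v/ are [-dorsal]; /ts, θ, ʈ, f, x, ʃ, q, tʃ, ɸ/ are [-voice]; /ɳ, ŋ, n/ are [+nasal]. The remaining /ɟ, ʎ, w/ satisfy [+voice], [-nasal], [+dorsal].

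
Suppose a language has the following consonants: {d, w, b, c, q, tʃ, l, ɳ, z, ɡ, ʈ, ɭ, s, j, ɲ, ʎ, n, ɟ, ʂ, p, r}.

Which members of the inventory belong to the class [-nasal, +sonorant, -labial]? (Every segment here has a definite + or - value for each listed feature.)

l, ɭ, j, ʎ, r

First, the [-nasal] segments are /d, w, b, c, q, tʃ, l, z, ɡ, ʈ, ɭ, s, j, ʎ, ɟ, ʂ, p, r/.
Of those, [+sonorant] gives /w, l, ɭ, j, ʎ, r/.
Then [-labial] leaves /l, ɭ, j, ʎ, r/.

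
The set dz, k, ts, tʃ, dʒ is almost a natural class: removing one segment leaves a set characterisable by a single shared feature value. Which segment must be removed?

/dz, ts, tʃ, dʒ/ are all [+delayed release], but /k/ (voiceless velar stop) is [-delayed release]. No other single segment can be removed to leave a set sharing one feature value that the removed segment lacks, so /k/ is the odd one out.

k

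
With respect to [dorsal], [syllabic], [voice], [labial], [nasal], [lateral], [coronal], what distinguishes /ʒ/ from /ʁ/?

[coronal], [dorsal]

/ʒ/ is the voiced postalveolar fricative and /ʁ/ is the voiced uvular fricative. Both are [−syllabic], [+voice], [−labial], [−nasal], [−lateral]. /ʒ/ is [+coronal] while /ʁ/ is [−coronal]; /ʒ/ is [−dorsal] while /ʁ/ is [+dorsal], so the distinguishing features are [coronal], [dorsal].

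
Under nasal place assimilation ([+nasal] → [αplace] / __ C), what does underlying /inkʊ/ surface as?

[iŋkʊ]

The only nasal preceding a consonant is /n/ before /k/. /k/ is [+dorsal], so /n/ → /ŋ/, giving [iŋkʊ].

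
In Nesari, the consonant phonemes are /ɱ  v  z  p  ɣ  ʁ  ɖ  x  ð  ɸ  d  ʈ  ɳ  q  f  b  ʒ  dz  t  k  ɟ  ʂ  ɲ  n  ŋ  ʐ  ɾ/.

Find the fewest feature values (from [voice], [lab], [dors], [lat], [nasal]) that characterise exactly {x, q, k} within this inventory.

The class [-voice], [+dorsal] has exactly /x, q, k/ as its extension in this inventory. No smaller conjunction from the listed features achieves this: [+dorsal] alone would also admit /ɣ, ʁ, ɟ, ɲ, …/; [-voice] alone would also admit /p, ɸ, ʈ, f, …/; and checking the remaining single features turns up none with this extension.

[-voice, +dors]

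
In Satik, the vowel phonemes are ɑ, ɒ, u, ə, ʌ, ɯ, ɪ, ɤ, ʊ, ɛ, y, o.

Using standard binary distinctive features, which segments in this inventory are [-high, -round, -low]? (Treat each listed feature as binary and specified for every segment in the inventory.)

The [-high] segments are /ɑ, ɒ, ə, ʌ, ɤ, ɛ, o/.
Among these, [-round] gives /ɑ, ə, ʌ, ɤ, ɛ/.
Within that set, [-low] leaves /ə, ʌ, ɤ, ɛ/.

ə, ʌ, ɤ, ɛ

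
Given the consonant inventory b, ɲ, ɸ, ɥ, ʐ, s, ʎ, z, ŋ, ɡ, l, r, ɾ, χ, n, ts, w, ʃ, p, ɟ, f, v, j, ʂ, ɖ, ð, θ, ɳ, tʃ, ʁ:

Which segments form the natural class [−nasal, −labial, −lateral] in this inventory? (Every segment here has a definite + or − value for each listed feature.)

ʐ, s, z, ɡ, r, ɾ, χ, ts, ʃ, ɟ, j, ʂ, ɖ, ð, θ, tʃ, ʁ

Eliminate segments failing any feature: /b, ɸ, ɥ, w, p, f, v/ are [+labial]; /ɲ, ŋ, n, ɳ/ are [+nasal]; /ʎ, l/ are [+lateral]. The remaining /ʐ, s, z, ɡ, r, ɾ, χ, ts, ʃ, ɟ, j, ʂ, ɖ, ð, θ, tʃ, ʁ/ satisfy [−nasal], [−labial], [−lateral].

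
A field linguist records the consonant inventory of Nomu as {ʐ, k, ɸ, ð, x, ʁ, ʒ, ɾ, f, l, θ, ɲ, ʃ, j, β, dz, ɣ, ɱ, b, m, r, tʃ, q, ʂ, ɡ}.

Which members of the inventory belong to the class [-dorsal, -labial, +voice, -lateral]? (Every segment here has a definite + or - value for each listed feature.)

ʐ, ð, ʒ, ɾ, dz, r

First, the [-dorsal] segments are /ʐ, ɸ, ð, ʒ, ɾ, f, l, θ, ʃ, β, dz, ɱ, b, m, r, tʃ, ʂ/.
Then [-labial] gives /ʐ, ð, ʒ, ɾ, l, θ, ʃ, dz, r, tʃ, ʂ/.
Of those, [+voice] gives /ʐ, ð, ʒ, ɾ, l, dz, r/.
Within that set, [-lateral] leaves /ʐ, ð, ʒ, ɾ, dz, r/.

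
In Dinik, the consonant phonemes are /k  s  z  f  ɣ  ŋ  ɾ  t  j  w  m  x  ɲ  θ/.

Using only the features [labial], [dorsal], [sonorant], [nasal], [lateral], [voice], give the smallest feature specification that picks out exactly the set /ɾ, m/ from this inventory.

The class [+sonorant], [-dorsal] has exactly /ɾ, m/ as its extension in this inventory. No smaller conjunction from the listed features achieves this: [-dorsal] alone would also admit /s, z, f, t, …/; [+sonorant] alone would also admit /ŋ, j, w, ɲ/; and checking the remaining single features turns up none with this extension.

[+sonorant, -dorsal]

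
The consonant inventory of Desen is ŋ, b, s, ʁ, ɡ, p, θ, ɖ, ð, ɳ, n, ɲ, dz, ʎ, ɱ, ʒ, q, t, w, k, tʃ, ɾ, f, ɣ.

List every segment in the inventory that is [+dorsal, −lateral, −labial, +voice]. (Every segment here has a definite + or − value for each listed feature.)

Checking each segment against [+dorsal], [−lateral], [−labial], [+voice]: /ŋ/ (velar nasal), /ʁ/ (voiced uvular fricative), /ɡ/ (voiced velar stop), /ɲ/ (palatal nasal), /ɣ/ (voiced velar fricative) satisfy every feature; every other segment in the inventory fails at least one.

ŋ, ʁ, ɡ, ɲ, ɣ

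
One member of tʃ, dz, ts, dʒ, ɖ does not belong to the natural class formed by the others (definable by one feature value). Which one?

[delayed release] (equivalently [strident]) groups all but one: /tʃ, dʒ, ts, dz/ share [+delayed release] while /ɖ/ (voiced retroflex stop) alone is [−delayed release]. Removing any other segment would not leave a single-feature class that excludes it.

ɖ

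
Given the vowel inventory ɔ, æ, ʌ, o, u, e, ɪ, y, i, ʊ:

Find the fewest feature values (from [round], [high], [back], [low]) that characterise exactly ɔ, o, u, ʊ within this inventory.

The class [+back], [+round] has exactly /ɔ, o, u, ʊ/ as its extension in this inventory. No smaller conjunction from the listed features achieves this: [+round] alone would also admit /y/; [+back] alone would also admit /ʌ/; and checking the remaining single features turns up none with this extension.

[+back, +round]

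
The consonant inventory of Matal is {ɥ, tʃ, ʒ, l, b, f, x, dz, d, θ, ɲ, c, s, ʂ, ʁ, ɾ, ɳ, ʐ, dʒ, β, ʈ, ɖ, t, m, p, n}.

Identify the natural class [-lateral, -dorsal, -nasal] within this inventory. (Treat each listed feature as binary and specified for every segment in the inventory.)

Eliminate segments failing any feature: /ɥ, x, ɲ, c, ʁ/ are [+dorsal]; /l/ is [+lateral]; /ɳ, m, n/ are [+nasal]. The remaining /tʃ, ʒ, b, f, dz, d, θ, s, ʂ, ɾ, ʐ, dʒ, β, ʈ, ɖ, t, p/ satisfy [-lateral], [-dorsal], [-nasal].

tʃ, ʒ, b, f, dz, d, θ, s, ʂ, ɾ, ʐ, dʒ, β, ʈ, ɖ, t, p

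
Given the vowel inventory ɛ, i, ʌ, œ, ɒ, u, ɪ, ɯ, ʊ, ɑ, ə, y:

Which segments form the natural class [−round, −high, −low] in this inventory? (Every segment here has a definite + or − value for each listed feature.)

ɛ, ʌ, ə

First, the [−round] segments are /ɛ, i, ʌ, ɪ, ɯ, ɑ, ə/.
Of those, [−high] gives /ɛ, ʌ, ɑ, ə/.
Then [−low] leaves /ɛ, ʌ, ə/.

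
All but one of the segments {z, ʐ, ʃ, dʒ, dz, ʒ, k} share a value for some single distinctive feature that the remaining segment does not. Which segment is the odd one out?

k

The remaining segments after removing /k/ share [+strident]; /k/ (voiceless velar stop) is [−strident]. For every other candidate removal, the leftover set fails to share any single feature value that the removed segment lacks.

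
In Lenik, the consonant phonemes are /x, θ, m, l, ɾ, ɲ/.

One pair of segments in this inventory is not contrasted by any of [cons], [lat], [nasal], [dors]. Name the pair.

/ɾ/ (alveolar tap) and /θ/ (voiceless dental fricative) are both [+consonantal], [−lateral], [−nasal], [−dorsal], so none of the listed features separates them. (They do differ in [sonorant] and [voice], which are not among the given features.) Every other pair in the inventory differs on at least one listed feature.

ɾ, θ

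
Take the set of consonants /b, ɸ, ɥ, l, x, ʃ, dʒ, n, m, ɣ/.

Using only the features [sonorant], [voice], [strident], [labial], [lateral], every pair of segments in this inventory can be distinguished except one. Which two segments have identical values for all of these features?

m, ɥ

On the given features, /m/ and /ɥ/ have an identical profile: [+sonorant], [+voice], [−strident], [+labial], [−lateral]. No other two segments in the inventory coincide on all 5 features. (They do differ in [nasal], [continuant], [round] and [dorsal], which are not among the given features.)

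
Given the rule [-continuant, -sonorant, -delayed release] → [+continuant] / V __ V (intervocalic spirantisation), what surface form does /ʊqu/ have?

The only segment in the rule's environment that also matches [-continuant, -sonorant, -delayed release] is /q/. Applying [+continuant] turns the voiceless uvular stop into /χ/ (voiceless uvular fricative), giving [ʊχu].

[ʊχu]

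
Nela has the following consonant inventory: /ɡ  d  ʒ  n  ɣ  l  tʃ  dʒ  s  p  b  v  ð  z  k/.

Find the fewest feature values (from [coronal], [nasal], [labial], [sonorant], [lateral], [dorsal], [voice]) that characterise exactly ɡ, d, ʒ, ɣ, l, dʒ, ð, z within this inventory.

Every target segment is [+voice], [−nasal], [−labial]; each remaining inventory member fails at least one of these. Each conjunct is needed — [−nasal, −labial] alone would also admit /tʃ, s, k/; [+voice, −labial] alone would also admit /n/; [+voice, −nasal] alone would also admit /b, v/ — and no other combination of two listed features has exactly this extension, so three is the minimum.

[+voice, −nasal, −labial]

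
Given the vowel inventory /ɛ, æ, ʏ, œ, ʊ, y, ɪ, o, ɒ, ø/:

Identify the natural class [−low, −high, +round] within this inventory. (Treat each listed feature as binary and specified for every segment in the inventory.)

œ, o, ø

First, the [−low] segments are /ɛ, ʏ, œ, ʊ, y, ɪ, o, ø/.
Intersecting with [−high] gives /ɛ, œ, o, ø/.
Among these, [+round] leaves /œ, o, ø/.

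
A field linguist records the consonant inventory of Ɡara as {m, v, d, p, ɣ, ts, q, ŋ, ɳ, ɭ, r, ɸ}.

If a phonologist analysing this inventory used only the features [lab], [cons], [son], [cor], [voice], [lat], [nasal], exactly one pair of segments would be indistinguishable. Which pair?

/p/ (voiceless bilabial stop) and /ɸ/ (voiceless bilabial fricative) are both [+labial], [+consonantal], [−sonorant], [−coronal], [−voice], [−lateral], [−nasal], so none of the listed features separates them. (They do differ in [continuant], which is not among the given features.) Every other pair in the inventory differs on at least one listed feature.

p, ɸ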